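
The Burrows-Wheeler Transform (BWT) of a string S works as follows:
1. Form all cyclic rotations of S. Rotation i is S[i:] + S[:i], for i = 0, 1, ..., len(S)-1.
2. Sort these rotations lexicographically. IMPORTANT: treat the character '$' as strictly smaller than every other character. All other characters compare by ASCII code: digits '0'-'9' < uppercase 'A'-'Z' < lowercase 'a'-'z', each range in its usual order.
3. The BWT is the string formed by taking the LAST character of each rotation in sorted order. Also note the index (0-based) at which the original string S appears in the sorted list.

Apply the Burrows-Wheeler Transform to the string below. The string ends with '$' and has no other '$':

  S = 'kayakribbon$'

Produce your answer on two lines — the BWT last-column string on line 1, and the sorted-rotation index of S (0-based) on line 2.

All 12 rotations (rotation i = S[i:]+S[:i]):
  rot[0] = kayakribbon$
  rot[1] = ayakribbon$k
  rot[2] = yakribbon$ka
  rot[3] = akribbon$kay
  rot[4] = kribbon$kaya
  rot[5] = ribbon$kayak
  rot[6] = ibbon$kayakr
  rot[7] = bbon$kayakri
  rot[8] = bon$kayakrib
  rot[9] = on$kayakribb
  rot[10] = n$kayakribbo
  rot[11] = $kayakribbon
Sorted (with $ < everything):
  sorted[0] = $kayakribbon  (last char: 'n')
  sorted[1] = akribbon$kay  (last char: 'y')
  sorted[2] = ayakribbon$k  (last char: 'k')
  sorted[3] = bbon$kayakri  (last char: 'i')
  sorted[4] = bon$kayakrib  (last char: 'b')
  sorted[5] = ibbon$kayakr  (last char: 'r')
  sorted[6] = kayakribbon$  (last char: '$')
  sorted[7] = kribbon$kaya  (last char: 'a')
  sorted[8] = n$kayakribbo  (last char: 'o')
  sorted[9] = on$kayakribb  (last char: 'b')
  sorted[10] = ribbon$kayak  (last char: 'k')
  sorted[11] = yakribbon$ka  (last char: 'a')
Last column: nykibr$aobka
Original string S is at sorted index 6

Answer: nykibr$aobka
6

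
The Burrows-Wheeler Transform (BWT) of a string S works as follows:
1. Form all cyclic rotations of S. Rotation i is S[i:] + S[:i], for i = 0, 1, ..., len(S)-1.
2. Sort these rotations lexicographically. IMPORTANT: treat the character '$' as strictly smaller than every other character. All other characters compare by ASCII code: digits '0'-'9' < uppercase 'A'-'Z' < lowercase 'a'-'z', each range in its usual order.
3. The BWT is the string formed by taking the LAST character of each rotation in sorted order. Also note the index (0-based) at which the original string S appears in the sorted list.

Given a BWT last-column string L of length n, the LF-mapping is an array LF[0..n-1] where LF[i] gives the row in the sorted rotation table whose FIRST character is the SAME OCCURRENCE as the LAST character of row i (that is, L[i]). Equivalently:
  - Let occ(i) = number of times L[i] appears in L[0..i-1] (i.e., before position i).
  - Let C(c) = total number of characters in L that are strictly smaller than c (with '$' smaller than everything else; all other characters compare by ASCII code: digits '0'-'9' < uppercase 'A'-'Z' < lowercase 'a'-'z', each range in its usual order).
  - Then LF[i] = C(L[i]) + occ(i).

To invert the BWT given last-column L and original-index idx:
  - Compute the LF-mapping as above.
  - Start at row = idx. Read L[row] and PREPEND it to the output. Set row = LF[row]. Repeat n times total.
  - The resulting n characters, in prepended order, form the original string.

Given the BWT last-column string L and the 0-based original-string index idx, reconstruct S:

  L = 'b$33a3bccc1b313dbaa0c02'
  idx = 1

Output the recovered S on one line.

Answer: 0c32db30cc3abba1ac313b$

Derivation:
LF mapping: 14 0 6 7 11 8 15 18 19 20 3 16 9 4 10 22 17 12 13 1 21 2 5
Walk LF starting at row 1, prepending L[row]:
  step 1: row=1, L[1]='$', prepend. Next row=LF[1]=0
  step 2: row=0, L[0]='b', prepend. Next row=LF[0]=14
  step 3: row=14, L[14]='3', prepend. Next row=LF[14]=10
  step 4: row=10, L[10]='1', prepend. Next row=LF[10]=3
  step 5: row=3, L[3]='3', prepend. Next row=LF[3]=7
  step 6: row=7, L[7]='c', prepend. Next row=LF[7]=18
  step 7: row=18, L[18]='a', prepend. Next row=LF[18]=13
  step 8: row=13, L[13]='1', prepend. Next row=LF[13]=4
  step 9: row=4, L[4]='a', prepend. Next row=LF[4]=11
  step 10: row=11, L[11]='b', prepend. Next row=LF[11]=16
  step 11: row=16, L[16]='b', prepend. Next row=LF[16]=17
  step 12: row=17, L[17]='a', prepend. Next row=LF[17]=12
  step 13: row=12, L[12]='3', prepend. Next row=LF[12]=9
  step 14: row=9, L[9]='c', prepend. Next row=LF[9]=20
  step 15: row=20, L[20]='c', prepend. Next row=LF[20]=21
  step 16: row=21, L[21]='0', prepend. Next row=LF[21]=2
  step 17: row=2, L[2]='3', prepend. Next row=LF[2]=6
  step 18: row=6, L[6]='b', prepend. Next row=LF[6]=15
  step 19: row=15, L[15]='d', prepend. Next row=LF[15]=22
  step 20: row=22, L[22]='2', prepend. Next row=LF[22]=5
  step 21: row=5, L[5]='3', prepend. Next row=LF[5]=8
  step 22: row=8, L[8]='c', prepend. Next row=LF[8]=19
  step 23: row=19, L[19]='0', prepend. Next row=LF[19]=1
Reversed output: 0c32db30cc3abba1ac313b$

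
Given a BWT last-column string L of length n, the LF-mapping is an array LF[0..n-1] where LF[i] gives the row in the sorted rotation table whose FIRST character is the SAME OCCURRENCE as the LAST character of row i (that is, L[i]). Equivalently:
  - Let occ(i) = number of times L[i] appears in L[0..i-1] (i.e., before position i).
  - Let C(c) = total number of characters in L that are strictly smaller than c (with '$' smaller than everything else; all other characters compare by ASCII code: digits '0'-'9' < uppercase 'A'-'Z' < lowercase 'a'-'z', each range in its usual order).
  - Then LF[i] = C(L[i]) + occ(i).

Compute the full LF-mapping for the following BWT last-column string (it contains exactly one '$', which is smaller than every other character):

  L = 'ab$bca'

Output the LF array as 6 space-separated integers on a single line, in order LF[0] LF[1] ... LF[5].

Char counts: '$':1, 'a':2, 'b':2, 'c':1
C (first-col start): C('$')=0, C('a')=1, C('b')=3, C('c')=5
L[0]='a': occ=0, LF[0]=C('a')+0=1+0=1
L[1]='b': occ=0, LF[1]=C('b')+0=3+0=3
L[2]='$': occ=0, LF[2]=C('$')+0=0+0=0
L[3]='b': occ=1, LF[3]=C('b')+1=3+1=4
L[4]='c': occ=0, LF[4]=C('c')+0=5+0=5
L[5]='a': occ=1, LF[5]=C('a')+1=1+1=2

Answer: 1 3 0 4 5 2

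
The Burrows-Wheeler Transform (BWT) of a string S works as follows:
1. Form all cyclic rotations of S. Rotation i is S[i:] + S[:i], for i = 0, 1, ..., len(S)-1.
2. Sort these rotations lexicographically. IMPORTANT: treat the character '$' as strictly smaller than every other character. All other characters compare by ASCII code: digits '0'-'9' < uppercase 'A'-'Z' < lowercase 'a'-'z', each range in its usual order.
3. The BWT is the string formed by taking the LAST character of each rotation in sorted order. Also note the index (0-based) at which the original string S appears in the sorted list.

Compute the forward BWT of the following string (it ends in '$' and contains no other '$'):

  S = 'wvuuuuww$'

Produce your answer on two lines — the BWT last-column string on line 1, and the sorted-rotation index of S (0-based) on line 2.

Answer: wvuuuww$u
7

Derivation:
All 9 rotations (rotation i = S[i:]+S[:i]):
  rot[0] = wvuuuuww$
  rot[1] = vuuuuww$w
  rot[2] = uuuuww$wv
  rot[3] = uuuww$wvu
  rot[4] = uuww$wvuu
  rot[5] = uww$wvuuu
  rot[6] = ww$wvuuuu
  rot[7] = w$wvuuuuw
  rot[8] = $wvuuuuww
Sorted (with $ < everything):
  sorted[0] = $wvuuuuww  (last char: 'w')
  sorted[1] = uuuuww$wv  (last char: 'v')
  sorted[2] = uuuww$wvu  (last char: 'u')
  sorted[3] = uuww$wvuu  (last char: 'u')
  sorted[4] = uww$wvuuu  (last char: 'u')
  sorted[5] = vuuuuww$w  (last char: 'w')
  sorted[6] = w$wvuuuuw  (last char: 'w')
  sorted[7] = wvuuuuww$  (last char: '$')
  sorted[8] = ww$wvuuuu  (last char: 'u')
Last column: wvuuuww$u
Original string S is at sorted index 7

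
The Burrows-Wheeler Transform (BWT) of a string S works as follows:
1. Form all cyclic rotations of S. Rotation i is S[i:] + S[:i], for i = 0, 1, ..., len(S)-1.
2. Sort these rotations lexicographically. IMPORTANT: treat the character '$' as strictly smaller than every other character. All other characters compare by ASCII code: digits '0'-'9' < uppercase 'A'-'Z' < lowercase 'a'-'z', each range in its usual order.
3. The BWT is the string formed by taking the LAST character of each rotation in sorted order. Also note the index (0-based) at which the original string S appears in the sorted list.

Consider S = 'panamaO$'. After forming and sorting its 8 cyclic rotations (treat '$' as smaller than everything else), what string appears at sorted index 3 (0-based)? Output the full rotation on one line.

Answer: amaO$pan

Derivation:
All 8 rotations (rotation i = S[i:]+S[:i]):
  rot[0] = panamaO$
  rot[1] = anamaO$p
  rot[2] = namaO$pa
  rot[3] = amaO$pan
  rot[4] = maO$pana
  rot[5] = aO$panam
  rot[6] = O$panama
  rot[7] = $panamaO
Sorted (with $ < everything):
  sorted[0] = $panamaO
  sorted[1] = O$panama
  sorted[2] = aO$panam
  sorted[3] = amaO$pan
  sorted[4] = anamaO$p
  sorted[5] = maO$pana
  sorted[6] = namaO$pa
  sorted[7] = panamaO$
sorted[3] = amaO$pan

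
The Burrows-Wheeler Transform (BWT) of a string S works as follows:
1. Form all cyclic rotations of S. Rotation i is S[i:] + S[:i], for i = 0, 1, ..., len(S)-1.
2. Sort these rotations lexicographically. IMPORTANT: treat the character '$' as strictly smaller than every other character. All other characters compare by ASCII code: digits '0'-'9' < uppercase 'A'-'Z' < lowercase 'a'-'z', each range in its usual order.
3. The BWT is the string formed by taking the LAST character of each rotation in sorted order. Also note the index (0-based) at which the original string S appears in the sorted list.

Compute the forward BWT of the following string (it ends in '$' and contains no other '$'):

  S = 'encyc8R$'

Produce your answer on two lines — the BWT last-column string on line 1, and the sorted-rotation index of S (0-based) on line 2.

Answer: Rc8yn$ec
5

Derivation:
All 8 rotations (rotation i = S[i:]+S[:i]):
  rot[0] = encyc8R$
  rot[1] = ncyc8R$e
  rot[2] = cyc8R$en
  rot[3] = yc8R$enc
  rot[4] = c8R$ency
  rot[5] = 8R$encyc
  rot[6] = R$encyc8
  rot[7] = $encyc8R
Sorted (with $ < everything):
  sorted[0] = $encyc8R  (last char: 'R')
  sorted[1] = 8R$encyc  (last char: 'c')
  sorted[2] = R$encyc8  (last char: '8')
  sorted[3] = c8R$ency  (last char: 'y')
  sorted[4] = cyc8R$en  (last char: 'n')
  sorted[5] = encyc8R$  (last char: '$')
  sorted[6] = ncyc8R$e  (last char: 'e')
  sorted[7] = yc8R$enc  (last char: 'c')
Last column: Rc8yn$ec
Original string S is at sorted index 5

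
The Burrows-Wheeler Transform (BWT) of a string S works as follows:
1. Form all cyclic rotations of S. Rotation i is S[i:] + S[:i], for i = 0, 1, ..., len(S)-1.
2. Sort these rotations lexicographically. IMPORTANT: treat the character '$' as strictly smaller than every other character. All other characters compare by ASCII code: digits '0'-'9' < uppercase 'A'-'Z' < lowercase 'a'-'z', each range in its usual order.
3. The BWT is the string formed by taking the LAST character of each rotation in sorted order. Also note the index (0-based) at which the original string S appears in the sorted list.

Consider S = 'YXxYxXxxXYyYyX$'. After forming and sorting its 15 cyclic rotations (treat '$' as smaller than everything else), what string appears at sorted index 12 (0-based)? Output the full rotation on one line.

Answer: xxXYyYyX$YXxYxX

Derivation:
All 15 rotations (rotation i = S[i:]+S[:i]):
  rot[0] = YXxYxXxxXYyYyX$
  rot[1] = XxYxXxxXYyYyX$Y
  rot[2] = xYxXxxXYyYyX$YX
  rot[3] = YxXxxXYyYyX$YXx
  rot[4] = xXxxXYyYyX$YXxY
  rot[5] = XxxXYyYyX$YXxYx
  rot[6] = xxXYyYyX$YXxYxX
  rot[7] = xXYyYyX$YXxYxXx
  rot[8] = XYyYyX$YXxYxXxx
  rot[9] = YyYyX$YXxYxXxxX
  rot[10] = yYyX$YXxYxXxxXY
  rot[11] = YyX$YXxYxXxxXYy
  rot[12] = yX$YXxYxXxxXYyY
  rot[13] = X$YXxYxXxxXYyYy
  rot[14] = $YXxYxXxxXYyYyX
Sorted (with $ < everything):
  sorted[0] = $YXxYxXxxXYyYyX
  sorted[1] = X$YXxYxXxxXYyYy
  sorted[2] = XYyYyX$YXxYxXxx
  sorted[3] = XxYxXxxXYyYyX$Y
  sorted[4] = XxxXYyYyX$YXxYx
  sorted[5] = YXxYxXxxXYyYyX$
  sorted[6] = YxXxxXYyYyX$YXx
  sorted[7] = YyX$YXxYxXxxXYy
  sorted[8] = YyYyX$YXxYxXxxX
  sorted[9] = xXYyYyX$YXxYxXx
  sorted[10] = xXxxXYyYyX$YXxY
  sorted[11] = xYxXxxXYyYyX$YX
  sorted[12] = xxXYyYyX$YXxYxX
  sorted[13] = yX$YXxYxXxxXYyY
  sorted[14] = yYyX$YXxYxXxxXY
sorted[12] = xxXYyYyX$YXxYxX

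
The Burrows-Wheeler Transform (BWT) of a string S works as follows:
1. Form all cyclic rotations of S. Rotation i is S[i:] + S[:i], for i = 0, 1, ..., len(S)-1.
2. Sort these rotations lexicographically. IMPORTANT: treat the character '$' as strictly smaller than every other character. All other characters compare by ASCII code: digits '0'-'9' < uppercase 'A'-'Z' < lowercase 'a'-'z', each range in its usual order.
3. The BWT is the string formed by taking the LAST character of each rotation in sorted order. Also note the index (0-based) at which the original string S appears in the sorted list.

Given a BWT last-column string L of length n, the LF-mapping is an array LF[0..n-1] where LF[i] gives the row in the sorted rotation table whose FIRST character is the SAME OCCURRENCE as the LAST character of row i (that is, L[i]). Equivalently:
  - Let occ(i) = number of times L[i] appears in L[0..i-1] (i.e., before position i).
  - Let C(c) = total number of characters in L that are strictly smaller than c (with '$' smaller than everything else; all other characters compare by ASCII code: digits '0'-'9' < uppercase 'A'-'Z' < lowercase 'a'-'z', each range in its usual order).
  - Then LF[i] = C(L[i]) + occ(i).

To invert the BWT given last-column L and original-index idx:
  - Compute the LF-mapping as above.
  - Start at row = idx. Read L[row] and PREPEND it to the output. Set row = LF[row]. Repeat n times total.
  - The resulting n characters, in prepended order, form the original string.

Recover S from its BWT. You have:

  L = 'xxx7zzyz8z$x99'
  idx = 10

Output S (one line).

LF mapping: 5 6 7 1 10 11 9 12 2 13 0 8 3 4
Walk LF starting at row 10, prepending L[row]:
  step 1: row=10, L[10]='$', prepend. Next row=LF[10]=0
  step 2: row=0, L[0]='x', prepend. Next row=LF[0]=5
  step 3: row=5, L[5]='z', prepend. Next row=LF[5]=11
  step 4: row=11, L[11]='x', prepend. Next row=LF[11]=8
  step 5: row=8, L[8]='8', prepend. Next row=LF[8]=2
  step 6: row=2, L[2]='x', prepend. Next row=LF[2]=7
  step 7: row=7, L[7]='z', prepend. Next row=LF[7]=12
  step 8: row=12, L[12]='9', prepend. Next row=LF[12]=3
  step 9: row=3, L[3]='7', prepend. Next row=LF[3]=1
  step 10: row=1, L[1]='x', prepend. Next row=LF[1]=6
  step 11: row=6, L[6]='y', prepend. Next row=LF[6]=9
  step 12: row=9, L[9]='z', prepend. Next row=LF[9]=13
  step 13: row=13, L[13]='9', prepend. Next row=LF[13]=4
  step 14: row=4, L[4]='z', prepend. Next row=LF[4]=10
Reversed output: z9zyx79zx8xzx$

Answer: z9zyx79zx8xzx$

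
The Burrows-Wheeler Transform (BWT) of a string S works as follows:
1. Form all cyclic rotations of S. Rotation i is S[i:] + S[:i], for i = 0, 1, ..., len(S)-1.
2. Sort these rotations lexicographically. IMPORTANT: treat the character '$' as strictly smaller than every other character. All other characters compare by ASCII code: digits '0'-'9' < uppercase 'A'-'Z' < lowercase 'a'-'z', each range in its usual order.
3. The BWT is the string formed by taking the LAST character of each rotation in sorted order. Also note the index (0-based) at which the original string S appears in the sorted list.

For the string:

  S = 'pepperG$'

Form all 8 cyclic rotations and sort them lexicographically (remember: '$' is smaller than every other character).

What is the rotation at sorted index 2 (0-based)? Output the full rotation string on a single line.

Answer: epperG$p

Derivation:
All 8 rotations (rotation i = S[i:]+S[:i]):
  rot[0] = pepperG$
  rot[1] = epperG$p
  rot[2] = pperG$pe
  rot[3] = perG$pep
  rot[4] = erG$pepp
  rot[5] = rG$peppe
  rot[6] = G$pepper
  rot[7] = $pepperG
Sorted (with $ < everything):
  sorted[0] = $pepperG
  sorted[1] = G$pepper
  sorted[2] = epperG$p
  sorted[3] = erG$pepp
  sorted[4] = pepperG$
  sorted[5] = perG$pep
  sorted[6] = pperG$pe
  sorted[7] = rG$peppe
sorted[2] = epperG$p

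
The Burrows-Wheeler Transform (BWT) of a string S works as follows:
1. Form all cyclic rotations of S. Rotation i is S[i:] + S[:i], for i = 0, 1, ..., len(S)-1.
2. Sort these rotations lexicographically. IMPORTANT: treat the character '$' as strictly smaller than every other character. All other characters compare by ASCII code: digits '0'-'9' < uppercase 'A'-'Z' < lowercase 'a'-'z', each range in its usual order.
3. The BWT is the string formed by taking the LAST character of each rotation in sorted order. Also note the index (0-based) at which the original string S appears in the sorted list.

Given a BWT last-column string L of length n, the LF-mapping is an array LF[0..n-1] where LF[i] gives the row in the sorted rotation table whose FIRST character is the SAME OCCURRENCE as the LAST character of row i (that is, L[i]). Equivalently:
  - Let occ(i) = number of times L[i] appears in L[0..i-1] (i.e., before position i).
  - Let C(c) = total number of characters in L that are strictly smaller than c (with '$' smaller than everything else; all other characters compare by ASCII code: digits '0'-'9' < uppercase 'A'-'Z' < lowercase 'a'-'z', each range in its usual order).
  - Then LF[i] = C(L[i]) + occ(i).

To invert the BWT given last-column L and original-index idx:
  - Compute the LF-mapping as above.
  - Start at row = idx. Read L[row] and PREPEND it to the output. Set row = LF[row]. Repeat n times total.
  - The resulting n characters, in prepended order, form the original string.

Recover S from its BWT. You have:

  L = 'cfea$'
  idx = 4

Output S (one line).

Answer: faec$

Derivation:
LF mapping: 2 4 3 1 0
Walk LF starting at row 4, prepending L[row]:
  step 1: row=4, L[4]='$', prepend. Next row=LF[4]=0
  step 2: row=0, L[0]='c', prepend. Next row=LF[0]=2
  step 3: row=2, L[2]='e', prepend. Next row=LF[2]=3
  step 4: row=3, L[3]='a', prepend. Next row=LF[3]=1
  step 5: row=1, L[1]='f', prepend. Next row=LF[1]=4
Reversed output: faec$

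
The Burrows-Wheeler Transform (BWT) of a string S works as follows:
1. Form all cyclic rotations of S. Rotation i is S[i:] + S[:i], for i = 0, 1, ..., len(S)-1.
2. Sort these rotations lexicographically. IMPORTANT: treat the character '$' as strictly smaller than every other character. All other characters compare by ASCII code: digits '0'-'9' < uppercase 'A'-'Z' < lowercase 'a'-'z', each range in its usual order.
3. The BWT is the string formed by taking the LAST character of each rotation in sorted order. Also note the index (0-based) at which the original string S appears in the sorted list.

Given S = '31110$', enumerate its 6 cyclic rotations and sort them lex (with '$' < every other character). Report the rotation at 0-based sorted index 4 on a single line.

All 6 rotations (rotation i = S[i:]+S[:i]):
  rot[0] = 31110$
  rot[1] = 1110$3
  rot[2] = 110$31
  rot[3] = 10$311
  rot[4] = 0$3111
  rot[5] = $31110
Sorted (with $ < everything):
  sorted[0] = $31110
  sorted[1] = 0$3111
  sorted[2] = 10$311
  sorted[3] = 110$31
  sorted[4] = 1110$3
  sorted[5] = 31110$
sorted[4] = 1110$3

Answer: 1110$3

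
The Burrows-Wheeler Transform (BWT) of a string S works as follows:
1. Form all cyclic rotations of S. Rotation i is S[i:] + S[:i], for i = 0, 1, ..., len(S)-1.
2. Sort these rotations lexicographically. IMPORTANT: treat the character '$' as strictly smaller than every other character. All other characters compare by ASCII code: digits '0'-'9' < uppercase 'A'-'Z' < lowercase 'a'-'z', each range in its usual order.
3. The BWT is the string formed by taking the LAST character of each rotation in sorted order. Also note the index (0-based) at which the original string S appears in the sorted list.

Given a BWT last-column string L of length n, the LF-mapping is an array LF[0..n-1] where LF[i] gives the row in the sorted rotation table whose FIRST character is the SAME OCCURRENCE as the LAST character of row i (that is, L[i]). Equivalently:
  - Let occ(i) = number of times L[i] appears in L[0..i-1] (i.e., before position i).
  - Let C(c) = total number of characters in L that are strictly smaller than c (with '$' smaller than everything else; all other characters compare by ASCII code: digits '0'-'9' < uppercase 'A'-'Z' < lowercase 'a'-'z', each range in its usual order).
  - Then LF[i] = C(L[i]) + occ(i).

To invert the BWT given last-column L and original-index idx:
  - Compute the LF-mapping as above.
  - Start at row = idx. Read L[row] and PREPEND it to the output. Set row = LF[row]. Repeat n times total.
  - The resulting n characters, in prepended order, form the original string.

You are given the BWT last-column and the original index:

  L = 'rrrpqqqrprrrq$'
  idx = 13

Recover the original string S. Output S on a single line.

Answer: rrrprpqqqqrrr$

Derivation:
LF mapping: 7 8 9 1 3 4 5 10 2 11 12 13 6 0
Walk LF starting at row 13, prepending L[row]:
  step 1: row=13, L[13]='$', prepend. Next row=LF[13]=0
  step 2: row=0, L[0]='r', prepend. Next row=LF[0]=7
  step 3: row=7, L[7]='r', prepend. Next row=LF[7]=10
  step 4: row=10, L[10]='r', prepend. Next row=LF[10]=12
  step 5: row=12, L[12]='q', prepend. Next row=LF[12]=6
  step 6: row=6, L[6]='q', prepend. Next row=LF[6]=5
  step 7: row=5, L[5]='q', prepend. Next row=LF[5]=4
  step 8: row=4, L[4]='q', prepend. Next row=LF[4]=3
  step 9: row=3, L[3]='p', prepend. Next row=LF[3]=1
  step 10: row=1, L[1]='r', prepend. Next row=LF[1]=8
  step 11: row=8, L[8]='p', prepend. Next row=LF[8]=2
  step 12: row=2, L[2]='r', prepend. Next row=LF[2]=9
  step 13: row=9, L[9]='r', prepend. Next row=LF[9]=11
  step 14: row=11, L[11]='r', prepend. Next row=LF[11]=13
Reversed output: rrrprpqqqqrrr$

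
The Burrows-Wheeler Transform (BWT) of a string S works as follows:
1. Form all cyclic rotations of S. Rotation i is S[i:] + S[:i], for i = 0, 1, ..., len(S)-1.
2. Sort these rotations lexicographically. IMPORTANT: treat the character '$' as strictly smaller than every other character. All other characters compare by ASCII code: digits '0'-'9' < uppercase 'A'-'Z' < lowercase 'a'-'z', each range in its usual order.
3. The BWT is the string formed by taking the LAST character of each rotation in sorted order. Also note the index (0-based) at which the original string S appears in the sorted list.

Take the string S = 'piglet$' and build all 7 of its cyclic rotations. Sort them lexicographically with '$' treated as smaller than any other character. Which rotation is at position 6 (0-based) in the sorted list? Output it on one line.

Answer: t$pigle

Derivation:
All 7 rotations (rotation i = S[i:]+S[:i]):
  rot[0] = piglet$
  rot[1] = iglet$p
  rot[2] = glet$pi
  rot[3] = let$pig
  rot[4] = et$pigl
  rot[5] = t$pigle
  rot[6] = $piglet
Sorted (with $ < everything):
  sorted[0] = $piglet
  sorted[1] = et$pigl
  sorted[2] = glet$pi
  sorted[3] = iglet$p
  sorted[4] = let$pig
  sorted[5] = piglet$
  sorted[6] = t$pigle
sorted[6] = t$pigle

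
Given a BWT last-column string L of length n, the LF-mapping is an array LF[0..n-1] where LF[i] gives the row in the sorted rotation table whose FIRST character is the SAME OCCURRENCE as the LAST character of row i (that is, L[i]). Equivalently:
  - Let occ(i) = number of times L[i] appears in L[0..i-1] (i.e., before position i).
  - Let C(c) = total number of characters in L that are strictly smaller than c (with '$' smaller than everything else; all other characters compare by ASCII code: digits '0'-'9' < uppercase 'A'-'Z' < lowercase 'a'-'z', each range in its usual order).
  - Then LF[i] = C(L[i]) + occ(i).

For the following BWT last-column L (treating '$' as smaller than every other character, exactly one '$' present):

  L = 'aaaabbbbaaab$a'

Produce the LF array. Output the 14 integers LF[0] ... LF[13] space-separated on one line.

Char counts: '$':1, 'a':8, 'b':5
C (first-col start): C('$')=0, C('a')=1, C('b')=9
L[0]='a': occ=0, LF[0]=C('a')+0=1+0=1
L[1]='a': occ=1, LF[1]=C('a')+1=1+1=2
L[2]='a': occ=2, LF[2]=C('a')+2=1+2=3
L[3]='a': occ=3, LF[3]=C('a')+3=1+3=4
L[4]='b': occ=0, LF[4]=C('b')+0=9+0=9
L[5]='b': occ=1, LF[5]=C('b')+1=9+1=10
L[6]='b': occ=2, LF[6]=C('b')+2=9+2=11
L[7]='b': occ=3, LF[7]=C('b')+3=9+3=12
L[8]='a': occ=4, LF[8]=C('a')+4=1+4=5
L[9]='a': occ=5, LF[9]=C('a')+5=1+5=6
L[10]='a': occ=6, LF[10]=C('a')+6=1+6=7
L[11]='b': occ=4, LF[11]=C('b')+4=9+4=13
L[12]='$': occ=0, LF[12]=C('$')+0=0+0=0
L[13]='a': occ=7, LF[13]=C('a')+7=1+7=8

Answer: 1 2 3 4 9 10 11 12 5 6 7 13 0 8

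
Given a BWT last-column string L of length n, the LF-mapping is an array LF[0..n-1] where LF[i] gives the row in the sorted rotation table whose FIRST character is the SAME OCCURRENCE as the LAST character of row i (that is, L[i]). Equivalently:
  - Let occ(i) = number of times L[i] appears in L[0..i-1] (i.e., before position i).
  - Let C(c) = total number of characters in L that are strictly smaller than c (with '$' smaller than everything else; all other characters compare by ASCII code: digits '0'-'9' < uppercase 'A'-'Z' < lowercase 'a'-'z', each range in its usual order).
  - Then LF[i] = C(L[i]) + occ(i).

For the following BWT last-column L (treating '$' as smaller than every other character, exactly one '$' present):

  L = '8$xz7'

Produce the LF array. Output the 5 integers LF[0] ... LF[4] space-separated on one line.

Answer: 2 0 3 4 1

Derivation:
Char counts: '$':1, '7':1, '8':1, 'x':1, 'z':1
C (first-col start): C('$')=0, C('7')=1, C('8')=2, C('x')=3, C('z')=4
L[0]='8': occ=0, LF[0]=C('8')+0=2+0=2
L[1]='$': occ=0, LF[1]=C('$')+0=0+0=0
L[2]='x': occ=0, LF[2]=C('x')+0=3+0=3
L[3]='z': occ=0, LF[3]=C('z')+0=4+0=4
L[4]='7': occ=0, LF[4]=C('7')+0=1+0=1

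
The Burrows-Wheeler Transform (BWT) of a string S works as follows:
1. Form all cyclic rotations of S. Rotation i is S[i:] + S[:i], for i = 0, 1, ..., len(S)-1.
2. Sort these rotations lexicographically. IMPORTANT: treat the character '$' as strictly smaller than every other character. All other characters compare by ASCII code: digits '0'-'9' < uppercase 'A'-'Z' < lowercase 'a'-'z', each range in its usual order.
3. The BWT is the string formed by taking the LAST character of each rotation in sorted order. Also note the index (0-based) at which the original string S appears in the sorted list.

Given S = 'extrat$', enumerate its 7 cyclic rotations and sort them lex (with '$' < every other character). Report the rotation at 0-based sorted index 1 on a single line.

Answer: at$extr

Derivation:
All 7 rotations (rotation i = S[i:]+S[:i]):
  rot[0] = extrat$
  rot[1] = xtrat$e
  rot[2] = trat$ex
  rot[3] = rat$ext
  rot[4] = at$extr
  rot[5] = t$extra
  rot[6] = $extrat
Sorted (with $ < everything):
  sorted[0] = $extrat
  sorted[1] = at$extr
  sorted[2] = extrat$
  sorted[3] = rat$ext
  sorted[4] = t$extra
  sorted[5] = trat$ex
  sorted[6] = xtrat$e
sorted[1] = at$extr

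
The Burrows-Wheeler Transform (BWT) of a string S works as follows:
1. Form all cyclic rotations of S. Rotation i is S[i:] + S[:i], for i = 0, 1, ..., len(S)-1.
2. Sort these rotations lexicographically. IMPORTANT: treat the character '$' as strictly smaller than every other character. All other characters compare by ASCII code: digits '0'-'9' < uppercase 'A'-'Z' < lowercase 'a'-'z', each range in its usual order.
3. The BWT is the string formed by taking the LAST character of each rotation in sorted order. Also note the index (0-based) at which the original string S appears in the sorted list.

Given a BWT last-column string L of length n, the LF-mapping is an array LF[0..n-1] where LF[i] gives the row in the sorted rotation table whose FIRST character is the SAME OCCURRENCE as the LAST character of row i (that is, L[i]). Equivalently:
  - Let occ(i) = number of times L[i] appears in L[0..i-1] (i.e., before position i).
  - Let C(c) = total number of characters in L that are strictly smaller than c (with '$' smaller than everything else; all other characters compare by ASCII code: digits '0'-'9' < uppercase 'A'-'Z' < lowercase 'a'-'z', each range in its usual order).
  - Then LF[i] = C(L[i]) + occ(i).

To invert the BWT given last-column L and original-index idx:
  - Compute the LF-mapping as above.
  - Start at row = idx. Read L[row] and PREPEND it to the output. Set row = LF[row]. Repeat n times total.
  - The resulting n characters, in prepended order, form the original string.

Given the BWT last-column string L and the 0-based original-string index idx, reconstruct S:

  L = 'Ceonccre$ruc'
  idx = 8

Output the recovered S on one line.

Answer: occurrenceC$

Derivation:
LF mapping: 1 5 8 7 2 3 9 6 0 10 11 4
Walk LF starting at row 8, prepending L[row]:
  step 1: row=8, L[8]='$', prepend. Next row=LF[8]=0
  step 2: row=0, L[0]='C', prepend. Next row=LF[0]=1
  step 3: row=1, L[1]='e', prepend. Next row=LF[1]=5
  step 4: row=5, L[5]='c', prepend. Next row=LF[5]=3
  step 5: row=3, L[3]='n', prepend. Next row=LF[3]=7
  step 6: row=7, L[7]='e', prepend. Next row=LF[7]=6
  step 7: row=6, L[6]='r', prepend. Next row=LF[6]=9
  step 8: row=9, L[9]='r', prepend. Next row=LF[9]=10
  step 9: row=10, L[10]='u', prepend. Next row=LF[10]=11
  step 10: row=11, L[11]='c', prepend. Next row=LF[11]=4
  step 11: row=4, L[4]='c', prepend. Next row=LF[4]=2
  step 12: row=2, L[2]='o', prepend. Next row=LF[2]=8
Reversed output: occurrenceC$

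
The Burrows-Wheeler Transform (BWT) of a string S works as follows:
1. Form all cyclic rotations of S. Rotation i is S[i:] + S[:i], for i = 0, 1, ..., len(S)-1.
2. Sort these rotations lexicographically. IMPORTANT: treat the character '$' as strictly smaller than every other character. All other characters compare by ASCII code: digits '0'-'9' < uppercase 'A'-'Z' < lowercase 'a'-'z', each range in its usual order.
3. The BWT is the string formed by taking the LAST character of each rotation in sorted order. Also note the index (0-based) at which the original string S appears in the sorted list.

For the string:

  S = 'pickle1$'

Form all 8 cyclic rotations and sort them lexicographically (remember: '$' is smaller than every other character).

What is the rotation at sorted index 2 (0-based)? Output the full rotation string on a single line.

Answer: ckle1$pi

Derivation:
All 8 rotations (rotation i = S[i:]+S[:i]):
  rot[0] = pickle1$
  rot[1] = ickle1$p
  rot[2] = ckle1$pi
  rot[3] = kle1$pic
  rot[4] = le1$pick
  rot[5] = e1$pickl
  rot[6] = 1$pickle
  rot[7] = $pickle1
Sorted (with $ < everything):
  sorted[0] = $pickle1
  sorted[1] = 1$pickle
  sorted[2] = ckle1$pi
  sorted[3] = e1$pickl
  sorted[4] = ickle1$p
  sorted[5] = kle1$pic
  sorted[6] = le1$pick
  sorted[7] = pickle1$
sorted[2] = ckle1$pi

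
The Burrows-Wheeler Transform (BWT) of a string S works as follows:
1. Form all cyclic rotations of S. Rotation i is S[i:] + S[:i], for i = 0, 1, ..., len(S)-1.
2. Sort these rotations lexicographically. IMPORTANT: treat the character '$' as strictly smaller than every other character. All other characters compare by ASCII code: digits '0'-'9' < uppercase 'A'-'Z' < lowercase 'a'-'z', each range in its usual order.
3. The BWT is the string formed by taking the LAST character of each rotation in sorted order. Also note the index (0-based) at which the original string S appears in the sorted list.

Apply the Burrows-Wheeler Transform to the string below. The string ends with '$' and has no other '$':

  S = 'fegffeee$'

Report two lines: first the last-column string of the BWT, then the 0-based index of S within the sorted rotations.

Answer: eeefff$ge
6

Derivation:
All 9 rotations (rotation i = S[i:]+S[:i]):
  rot[0] = fegffeee$
  rot[1] = egffeee$f
  rot[2] = gffeee$fe
  rot[3] = ffeee$feg
  rot[4] = feee$fegf
  rot[5] = eee$fegff
  rot[6] = ee$fegffe
  rot[7] = e$fegffee
  rot[8] = $fegffeee
Sorted (with $ < everything):
  sorted[0] = $fegffeee  (last char: 'e')
  sorted[1] = e$fegffee  (last char: 'e')
  sorted[2] = ee$fegffe  (last char: 'e')
  sorted[3] = eee$fegff  (last char: 'f')
  sorted[4] = egffeee$f  (last char: 'f')
  sorted[5] = feee$fegf  (last char: 'f')
  sorted[6] = fegffeee$  (last char: '$')
  sorted[7] = ffeee$feg  (last char: 'g')
  sorted[8] = gffeee$fe  (last char: 'e')
Last column: eeefff$ge
Original string S is at sorted index 6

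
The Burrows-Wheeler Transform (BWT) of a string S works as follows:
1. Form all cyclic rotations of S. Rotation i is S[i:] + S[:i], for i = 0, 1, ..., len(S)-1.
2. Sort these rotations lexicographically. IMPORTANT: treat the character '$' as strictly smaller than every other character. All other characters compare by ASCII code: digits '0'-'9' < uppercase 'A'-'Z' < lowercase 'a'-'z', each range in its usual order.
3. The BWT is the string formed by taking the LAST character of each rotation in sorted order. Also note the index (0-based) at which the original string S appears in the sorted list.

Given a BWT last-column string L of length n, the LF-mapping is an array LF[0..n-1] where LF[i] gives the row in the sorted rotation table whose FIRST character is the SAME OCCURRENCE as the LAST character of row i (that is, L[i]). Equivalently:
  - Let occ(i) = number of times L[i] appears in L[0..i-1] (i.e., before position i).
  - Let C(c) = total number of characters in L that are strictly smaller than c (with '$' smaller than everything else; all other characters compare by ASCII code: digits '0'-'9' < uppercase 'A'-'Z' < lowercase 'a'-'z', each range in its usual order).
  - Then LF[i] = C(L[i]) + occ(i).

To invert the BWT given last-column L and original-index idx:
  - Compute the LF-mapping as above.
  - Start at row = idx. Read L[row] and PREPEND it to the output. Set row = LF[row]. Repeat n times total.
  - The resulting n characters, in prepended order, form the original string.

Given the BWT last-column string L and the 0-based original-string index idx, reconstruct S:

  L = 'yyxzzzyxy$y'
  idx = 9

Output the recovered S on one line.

LF mapping: 3 4 1 8 9 10 5 2 6 0 7
Walk LF starting at row 9, prepending L[row]:
  step 1: row=9, L[9]='$', prepend. Next row=LF[9]=0
  step 2: row=0, L[0]='y', prepend. Next row=LF[0]=3
  step 3: row=3, L[3]='z', prepend. Next row=LF[3]=8
  step 4: row=8, L[8]='y', prepend. Next row=LF[8]=6
  step 5: row=6, L[6]='y', prepend. Next row=LF[6]=5
  step 6: row=5, L[5]='z', prepend. Next row=LF[5]=10
  step 7: row=10, L[10]='y', prepend. Next row=LF[10]=7
  step 8: row=7, L[7]='x', prepend. Next row=LF[7]=2
  step 9: row=2, L[2]='x', prepend. Next row=LF[2]=1
  step 10: row=1, L[1]='y', prepend. Next row=LF[1]=4
  step 11: row=4, L[4]='z', prepend. Next row=LF[4]=9
Reversed output: zyxxyzyyzy$

Answer: zyxxyzyyzy$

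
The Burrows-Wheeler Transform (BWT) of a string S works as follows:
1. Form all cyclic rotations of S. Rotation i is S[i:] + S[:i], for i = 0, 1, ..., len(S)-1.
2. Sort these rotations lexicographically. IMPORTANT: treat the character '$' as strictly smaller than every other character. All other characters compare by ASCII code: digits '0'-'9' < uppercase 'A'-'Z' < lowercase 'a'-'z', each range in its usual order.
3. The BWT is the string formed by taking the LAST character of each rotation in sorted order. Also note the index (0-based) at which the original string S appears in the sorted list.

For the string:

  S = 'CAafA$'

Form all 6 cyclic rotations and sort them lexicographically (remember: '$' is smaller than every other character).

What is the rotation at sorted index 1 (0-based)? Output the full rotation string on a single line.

Answer: A$CAaf

Derivation:
All 6 rotations (rotation i = S[i:]+S[:i]):
  rot[0] = CAafA$
  rot[1] = AafA$C
  rot[2] = afA$CA
  rot[3] = fA$CAa
  rot[4] = A$CAaf
  rot[5] = $CAafA
Sorted (with $ < everything):
  sorted[0] = $CAafA
  sorted[1] = A$CAaf
  sorted[2] = AafA$C
  sorted[3] = CAafA$
  sorted[4] = afA$CA
  sorted[5] = fA$CAa
sorted[1] = A$CAaf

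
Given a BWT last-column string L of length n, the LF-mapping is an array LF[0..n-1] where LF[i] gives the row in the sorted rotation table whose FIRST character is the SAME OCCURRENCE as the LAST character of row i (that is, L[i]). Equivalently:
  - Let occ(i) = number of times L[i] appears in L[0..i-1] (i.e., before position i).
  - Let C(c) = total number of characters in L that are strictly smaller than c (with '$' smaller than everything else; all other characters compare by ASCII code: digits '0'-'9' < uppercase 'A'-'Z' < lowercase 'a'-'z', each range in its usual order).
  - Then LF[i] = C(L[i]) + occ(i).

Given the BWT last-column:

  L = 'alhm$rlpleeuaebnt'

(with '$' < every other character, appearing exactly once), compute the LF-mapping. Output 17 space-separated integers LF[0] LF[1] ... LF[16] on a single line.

Char counts: '$':1, 'a':2, 'b':1, 'e':3, 'h':1, 'l':3, 'm':1, 'n':1, 'p':1, 'r':1, 't':1, 'u':1
C (first-col start): C('$')=0, C('a')=1, C('b')=3, C('e')=4, C('h')=7, C('l')=8, C('m')=11, C('n')=12, C('p')=13, C('r')=14, C('t')=15, C('u')=16
L[0]='a': occ=0, LF[0]=C('a')+0=1+0=1
L[1]='l': occ=0, LF[1]=C('l')+0=8+0=8
L[2]='h': occ=0, LF[2]=C('h')+0=7+0=7
L[3]='m': occ=0, LF[3]=C('m')+0=11+0=11
L[4]='$': occ=0, LF[4]=C('$')+0=0+0=0
L[5]='r': occ=0, LF[5]=C('r')+0=14+0=14
L[6]='l': occ=1, LF[6]=C('l')+1=8+1=9
L[7]='p': occ=0, LF[7]=C('p')+0=13+0=13
L[8]='l': occ=2, LF[8]=C('l')+2=8+2=10
L[9]='e': occ=0, LF[9]=C('e')+0=4+0=4
L[10]='e': occ=1, LF[10]=C('e')+1=4+1=5
L[11]='u': occ=0, LF[11]=C('u')+0=16+0=16
L[12]='a': occ=1, LF[12]=C('a')+1=1+1=2
L[13]='e': occ=2, LF[13]=C('e')+2=4+2=6
L[14]='b': occ=0, LF[14]=C('b')+0=3+0=3
L[15]='n': occ=0, LF[15]=C('n')+0=12+0=12
L[16]='t': occ=0, LF[16]=C('t')+0=15+0=15

Answer: 1 8 7 11 0 14 9 13 10 4 5 16 2 6 3 12 15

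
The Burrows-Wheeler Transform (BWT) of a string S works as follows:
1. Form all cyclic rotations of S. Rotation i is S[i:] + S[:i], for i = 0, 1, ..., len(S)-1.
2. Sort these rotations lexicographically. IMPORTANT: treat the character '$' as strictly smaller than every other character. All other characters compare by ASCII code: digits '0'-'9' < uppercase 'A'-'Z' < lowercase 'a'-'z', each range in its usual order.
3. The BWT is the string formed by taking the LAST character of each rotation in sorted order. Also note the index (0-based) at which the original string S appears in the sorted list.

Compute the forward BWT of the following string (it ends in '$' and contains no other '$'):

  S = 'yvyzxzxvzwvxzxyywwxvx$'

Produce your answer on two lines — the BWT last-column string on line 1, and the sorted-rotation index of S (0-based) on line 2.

Answer: xxwyxzywvwzzzv$yxvvxxy
14

Derivation:
All 22 rotations (rotation i = S[i:]+S[:i]):
  rot[0] = yvyzxzxvzwvxzxyywwxvx$
  rot[1] = vyzxzxvzwvxzxyywwxvx$y
  rot[2] = yzxzxvzwvxzxyywwxvx$yv
  rot[3] = zxzxvzwvxzxyywwxvx$yvy
  rot[4] = xzxvzwvxzxyywwxvx$yvyz
  rot[5] = zxvzwvxzxyywwxvx$yvyzx
  rot[6] = xvzwvxzxyywwxvx$yvyzxz
  rot[7] = vzwvxzxyywwxvx$yvyzxzx
  rot[8] = zwvxzxyywwxvx$yvyzxzxv
  rot[9] = wvxzxyywwxvx$yvyzxzxvz
  rot[10] = vxzxyywwxvx$yvyzxzxvzw
  rot[11] = xzxyywwxvx$yvyzxzxvzwv
  rot[12] = zxyywwxvx$yvyzxzxvzwvx
  rot[13] = xyywwxvx$yvyzxzxvzwvxz
  rot[14] = yywwxvx$yvyzxzxvzwvxzx
  rot[15] = ywwxvx$yvyzxzxvzwvxzxy
  rot[16] = wwxvx$yvyzxzxvzwvxzxyy
  rot[17] = wxvx$yvyzxzxvzwvxzxyyw
  rot[18] = xvx$yvyzxzxvzwvxzxyyww
  rot[19] = vx$yvyzxzxvzwvxzxyywwx
  rot[20] = x$yvyzxzxvzwvxzxyywwxv
  rot[21] = $yvyzxzxvzwvxzxyywwxvx
Sorted (with $ < everything):
  sorted[0] = $yvyzxzxvzwvxzxyywwxvx  (last char: 'x')
  sorted[1] = vx$yvyzxzxvzwvxzxyywwx  (last char: 'x')
  sorted[2] = vxzxyywwxvx$yvyzxzxvzw  (last char: 'w')
  sorted[3] = vyzxzxvzwvxzxyywwxvx$y  (last char: 'y')
  sorted[4] = vzwvxzxyywwxvx$yvyzxzx  (last char: 'x')
  sorted[5] = wvxzxyywwxvx$yvyzxzxvz  (last char: 'z')
  sorted[6] = wwxvx$yvyzxzxvzwvxzxyy  (last char: 'y')
  sorted[7] = wxvx$yvyzxzxvzwvxzxyyw  (last char: 'w')
  sorted[8] = x$yvyzxzxvzwvxzxyywwxv  (last char: 'v')
  sorted[9] = xvx$yvyzxzxvzwvxzxyyww  (last char: 'w')
  sorted[10] = xvzwvxzxyywwxvx$yvyzxz  (last char: 'z')
  sorted[11] = xyywwxvx$yvyzxzxvzwvxz  (last char: 'z')
  sorted[12] = xzxvzwvxzxyywwxvx$yvyz  (last char: 'z')
  sorted[13] = xzxyywwxvx$yvyzxzxvzwv  (last char: 'v')
  sorted[14] = yvyzxzxvzwvxzxyywwxvx$  (last char: '$')
  sorted[15] = ywwxvx$yvyzxzxvzwvxzxy  (last char: 'y')
  sorted[16] = yywwxvx$yvyzxzxvzwvxzx  (last char: 'x')
  sorted[17] = yzxzxvzwvxzxyywwxvx$yv  (last char: 'v')
  sorted[18] = zwvxzxyywwxvx$yvyzxzxv  (last char: 'v')
  sorted[19] = zxvzwvxzxyywwxvx$yvyzx  (last char: 'x')
  sorted[20] = zxyywwxvx$yvyzxzxvzwvx  (last char: 'x')
  sorted[21] = zxzxvzwvxzxyywwxvx$yvy  (last char: 'y')
Last column: xxwyxzywvwzzzv$yxvvxxy
Original string S is at sorted index 14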